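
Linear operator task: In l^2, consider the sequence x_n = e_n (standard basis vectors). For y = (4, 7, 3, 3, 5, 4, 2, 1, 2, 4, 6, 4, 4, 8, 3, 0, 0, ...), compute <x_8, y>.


x_8 = e_8 is the standard basis vector with 1 in position 8.
<x_8, y> = y_8 = 1
As n -> infinity, <x_n, y> -> 0, confirming weak convergence of (x_n) to 0.

1


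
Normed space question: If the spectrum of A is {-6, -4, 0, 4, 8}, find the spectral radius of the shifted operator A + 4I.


Spectrum of A + 4I = {-2, 0, 4, 8, 12}
Spectral radius = max |lambda| over the shifted spectrum
= max(2, 0, 4, 8, 12) = 12

12


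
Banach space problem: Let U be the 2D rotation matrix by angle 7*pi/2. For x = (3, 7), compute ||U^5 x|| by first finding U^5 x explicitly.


U is a rotation by theta = 7*pi/2
U^5 = rotation by 5*theta = 35*pi/2 = 3*pi/2 (mod 2*pi)
cos(3*pi/2) = 0.0000, sin(3*pi/2) = -1.0000
U^5 x = (0.0000 * 3 - -1.0000 * 7, -1.0000 * 3 + 0.0000 * 7)
= (7.0000, -3.0000)
||U^5 x|| = sqrt(7.0000^2 + (-3.0000)^2) = sqrt(58.0000) = 7.6158

7.6158


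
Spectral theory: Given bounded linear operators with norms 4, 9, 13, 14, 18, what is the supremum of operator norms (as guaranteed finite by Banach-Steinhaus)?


By the Uniform Boundedness Principle, the supremum of norms is finite.
sup_k ||T_k|| = max(4, 9, 13, 14, 18) = 18

18


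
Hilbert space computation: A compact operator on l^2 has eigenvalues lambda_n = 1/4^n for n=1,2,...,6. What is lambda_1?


The eigenvalue formula gives lambda_1 = 1/4^1
= 1/4
= 0.2500

0.2500


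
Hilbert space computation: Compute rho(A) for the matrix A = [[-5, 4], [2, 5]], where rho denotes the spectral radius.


For a 2x2 matrix, eigenvalues satisfy lambda^2 - (trace)*lambda + det = 0
trace = -5 + 5 = 0
det = -5*5 - 4*2 = -33
discriminant = 0^2 - 4*(-33) = 132
spectral radius = max |eigenvalue| = 5.7446

5.7446


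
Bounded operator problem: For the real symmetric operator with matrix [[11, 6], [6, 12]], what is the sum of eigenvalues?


For a self-adjoint (symmetric) matrix, the eigenvalues are real.
The sum of eigenvalues equals the trace of the matrix.
trace = 11 + 12 = 23

23


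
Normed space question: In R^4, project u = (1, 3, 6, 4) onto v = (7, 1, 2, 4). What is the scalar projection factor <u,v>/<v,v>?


Computing <u,v> = 1*7 + 3*1 + 6*2 + 4*4 = 38
Computing <v,v> = 7^2 + 1^2 + 2^2 + 4^2 = 70
Projection coefficient = 38/70 = 0.5429

0.5429


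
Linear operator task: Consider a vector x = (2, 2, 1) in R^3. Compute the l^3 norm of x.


The l^3 norm = (sum |x_i|^3)^(1/3)
Sum of 3th powers = 8 + 8 + 1 = 17
||x||_3 = (17)^(1/3) = 2.5713

2.5713


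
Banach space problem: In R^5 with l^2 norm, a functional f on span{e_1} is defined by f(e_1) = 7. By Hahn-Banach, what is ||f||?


The norm of f is given by ||f|| = sup_{||x||=1} |f(x)|.
On span{e_1}, ||e_1|| = 1, so ||f|| = |f(e_1)| / ||e_1||
= |7| / 1 = 7.0000

7.0000


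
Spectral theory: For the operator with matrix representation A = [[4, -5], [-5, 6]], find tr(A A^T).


trace(A * A^T) = sum of squares of all entries
= 4^2 + (-5)^2 + (-5)^2 + 6^2
= 16 + 25 + 25 + 36
= 102

102


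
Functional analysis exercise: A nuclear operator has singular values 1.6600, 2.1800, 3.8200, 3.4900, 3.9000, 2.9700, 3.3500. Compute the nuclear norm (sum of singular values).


The nuclear norm is the sum of all singular values.
||T||_1 = 1.6600 + 2.1800 + 3.8200 + 3.4900 + 3.9000 + 2.9700 + 3.3500
= 21.3700

21.3700


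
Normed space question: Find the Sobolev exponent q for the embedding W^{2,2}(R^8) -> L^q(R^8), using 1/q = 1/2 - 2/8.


Using the Sobolev embedding formula: 1/q = 1/p - k/n
1/q = 1/2 - 2/8 = 1/4
q = 1/(1/4) = 4

4.0000


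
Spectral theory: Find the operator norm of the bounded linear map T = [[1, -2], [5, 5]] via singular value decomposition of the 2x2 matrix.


A^T A = [[26, 23], [23, 29]]
trace(A^T A) = 55, det(A^T A) = 225
discriminant = 55^2 - 4*225 = 2125
Largest eigenvalue of A^T A = (trace + sqrt(disc))/2 = 50.5489
||T|| = sqrt(50.5489) = 7.1098

7.1098


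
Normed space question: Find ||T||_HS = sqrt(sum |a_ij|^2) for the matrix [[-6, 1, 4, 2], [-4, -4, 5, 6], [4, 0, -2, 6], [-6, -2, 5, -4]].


The Hilbert-Schmidt norm is sqrt(sum of squares of all entries).
Sum of squares = (-6)^2 + 1^2 + 4^2 + 2^2 + (-4)^2 + (-4)^2 + 5^2 + 6^2 + 4^2 + 0^2 + (-2)^2 + 6^2 + (-6)^2 + (-2)^2 + 5^2 + (-4)^2
= 36 + 1 + 16 + 4 + 16 + 16 + 25 + 36 + 16 + 0 + 4 + 36 + 36 + 4 + 25 + 16 = 287
||T||_HS = sqrt(287) = 16.9411

16.9411


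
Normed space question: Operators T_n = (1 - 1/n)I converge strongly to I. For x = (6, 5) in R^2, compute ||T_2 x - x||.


T_2 x - x = (1 - 1/2)x - x = -x/2
||x|| = sqrt(61) = 7.8102
||T_2 x - x|| = ||x||/2 = 7.8102/2 = 3.9051

3.9051


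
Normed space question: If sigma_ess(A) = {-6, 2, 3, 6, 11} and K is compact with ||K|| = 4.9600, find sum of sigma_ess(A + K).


By Weyl's theorem, the essential spectrum is invariant under compact perturbations.
sigma_ess(A + K) = sigma_ess(A) = {-6, 2, 3, 6, 11}
Sum = -6 + 2 + 3 + 6 + 11 = 16

16


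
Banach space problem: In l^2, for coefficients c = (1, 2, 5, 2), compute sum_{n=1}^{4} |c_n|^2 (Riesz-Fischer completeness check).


sum |c_n|^2 = 1^2 + 2^2 + 5^2 + 2^2
= 1 + 4 + 25 + 4
= 34

34


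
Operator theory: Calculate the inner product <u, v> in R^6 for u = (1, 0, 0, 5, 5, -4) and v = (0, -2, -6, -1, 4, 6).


Computing the standard inner product <u, v> = sum u_i * v_i
= 1*0 + 0*-2 + 0*-6 + 5*-1 + 5*4 + -4*6
= 0 + 0 + 0 + -5 + 20 + -24
= -9

-9


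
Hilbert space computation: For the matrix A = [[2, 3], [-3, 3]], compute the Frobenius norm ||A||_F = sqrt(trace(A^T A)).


||A||_F^2 = sum a_ij^2
= 2^2 + 3^2 + (-3)^2 + 3^2
= 4 + 9 + 9 + 9 = 31
||A||_F = sqrt(31) = 5.5678

5.5678


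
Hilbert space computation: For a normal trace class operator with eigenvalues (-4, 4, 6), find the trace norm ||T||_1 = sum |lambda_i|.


For a normal operator, singular values equal |eigenvalues|.
Trace norm = sum |lambda_i| = 4 + 4 + 6
= 14

14


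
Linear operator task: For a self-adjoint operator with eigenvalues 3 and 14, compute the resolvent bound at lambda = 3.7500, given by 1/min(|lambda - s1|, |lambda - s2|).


dist(3.7500, {3, 14}) = min(|3.7500 - 3|, |3.7500 - 14|)
= min(0.7500, 10.2500) = 0.7500
Resolvent bound = 1/0.7500 = 1.3333

1.3333


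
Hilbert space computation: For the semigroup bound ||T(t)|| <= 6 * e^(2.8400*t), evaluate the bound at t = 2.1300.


||T(2.1300)|| <= 6 * exp(2.8400 * 2.1300)
= 6 * exp(6.0492)
= 6 * 423.7739
= 2542.6433

2542.6433


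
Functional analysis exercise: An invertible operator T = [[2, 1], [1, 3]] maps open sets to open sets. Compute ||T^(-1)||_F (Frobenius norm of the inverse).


det(T) = 2*3 - 1*1 = 5
T^(-1) = (1/5) * [[3, -1], [-1, 2]] = [[0.6000, -0.2000], [-0.2000, 0.4000]]
||T^(-1)||_F^2 = 0.6000^2 + (-0.2000)^2 + (-0.2000)^2 + 0.4000^2 = 0.6000
||T^(-1)||_F = sqrt(0.6000) = 0.7746

0.7746


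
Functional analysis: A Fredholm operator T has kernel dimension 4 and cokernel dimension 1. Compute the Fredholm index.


The Fredholm index is defined as ind(T) = dim(ker T) - dim(coker T)
= 4 - 1
= 3

3


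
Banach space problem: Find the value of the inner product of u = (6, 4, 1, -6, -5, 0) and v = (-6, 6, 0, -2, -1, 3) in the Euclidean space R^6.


Computing the standard inner product <u, v> = sum u_i * v_i
= 6*-6 + 4*6 + 1*0 + -6*-2 + -5*-1 + 0*3
= -36 + 24 + 0 + 12 + 5 + 0
= 5

5


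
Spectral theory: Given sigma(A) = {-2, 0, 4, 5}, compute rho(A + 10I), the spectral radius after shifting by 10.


Spectrum of A + 10I = {8, 10, 14, 15}
Spectral radius = max |lambda| over the shifted spectrum
= max(8, 10, 14, 15) = 15

15


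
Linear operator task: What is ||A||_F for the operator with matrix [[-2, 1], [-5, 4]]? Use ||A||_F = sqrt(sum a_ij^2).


||A||_F^2 = sum a_ij^2
= (-2)^2 + 1^2 + (-5)^2 + 4^2
= 4 + 1 + 25 + 16 = 46
||A||_F = sqrt(46) = 6.7823

6.7823


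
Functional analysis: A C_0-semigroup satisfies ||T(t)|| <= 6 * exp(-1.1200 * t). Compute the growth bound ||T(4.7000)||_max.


||T(4.7000)|| <= 6 * exp(-1.1200 * 4.7000)
= 6 * exp(-5.2640)
= 6 * 0.0052
= 0.0310

0.0310


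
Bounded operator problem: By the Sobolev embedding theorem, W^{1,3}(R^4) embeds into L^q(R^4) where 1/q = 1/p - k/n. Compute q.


Using the Sobolev embedding formula: 1/q = 1/p - k/n
1/q = 1/3 - 1/4 = 1/12
q = 1/(1/12) = 12

12.0000


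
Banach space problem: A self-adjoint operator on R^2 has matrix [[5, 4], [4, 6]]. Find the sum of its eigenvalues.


For a self-adjoint (symmetric) matrix, the eigenvalues are real.
The sum of eigenvalues equals the trace of the matrix.
trace = 5 + 6 = 11

11


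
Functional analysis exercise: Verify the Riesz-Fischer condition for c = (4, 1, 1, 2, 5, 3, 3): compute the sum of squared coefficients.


sum |c_n|^2 = 4^2 + 1^2 + 1^2 + 2^2 + 5^2 + 3^2 + 3^2
= 16 + 1 + 1 + 4 + 25 + 9 + 9
= 65

65


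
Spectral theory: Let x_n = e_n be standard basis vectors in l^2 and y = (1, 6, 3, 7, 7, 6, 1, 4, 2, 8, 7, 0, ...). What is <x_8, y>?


x_8 = e_8 is the standard basis vector with 1 in position 8.
<x_8, y> = y_8 = 4
As n -> infinity, <x_n, y> -> 0, confirming weak convergence of (x_n) to 0.

4


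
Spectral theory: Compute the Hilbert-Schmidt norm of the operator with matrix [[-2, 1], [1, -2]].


The Hilbert-Schmidt norm is sqrt(sum of squares of all entries).
Sum of squares = (-2)^2 + 1^2 + 1^2 + (-2)^2
= 4 + 1 + 1 + 4 = 10
||T||_HS = sqrt(10) = 3.1623

3.1623


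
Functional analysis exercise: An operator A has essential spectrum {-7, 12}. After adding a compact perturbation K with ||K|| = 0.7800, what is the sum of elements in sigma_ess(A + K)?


By Weyl's theorem, the essential spectrum is invariant under compact perturbations.
sigma_ess(A + K) = sigma_ess(A) = {-7, 12}
Sum = -7 + 12 = 5

5


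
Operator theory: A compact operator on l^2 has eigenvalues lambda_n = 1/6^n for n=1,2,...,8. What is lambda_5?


The eigenvalue formula gives lambda_5 = 1/6^5
= 1/7776
= 1.2860e-04

1.2860e-04


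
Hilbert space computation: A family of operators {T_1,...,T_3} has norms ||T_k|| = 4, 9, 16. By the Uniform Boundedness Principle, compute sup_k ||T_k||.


By the Uniform Boundedness Principle, the supremum of norms is finite.
sup_k ||T_k|| = max(4, 9, 16) = 16

16


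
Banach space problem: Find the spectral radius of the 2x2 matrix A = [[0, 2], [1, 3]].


For a 2x2 matrix, eigenvalues satisfy lambda^2 - (trace)*lambda + det = 0
trace = 0 + 3 = 3
det = 0*3 - 2*1 = -2
discriminant = 3^2 - 4*(-2) = 17
spectral radius = max |eigenvalue| = 3.5616

3.5616


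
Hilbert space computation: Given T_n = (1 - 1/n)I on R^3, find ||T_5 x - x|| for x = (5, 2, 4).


T_5 x - x = (1 - 1/5)x - x = -x/5
||x|| = sqrt(45) = 6.7082
||T_5 x - x|| = ||x||/5 = 6.7082/5 = 1.3416

1.3416


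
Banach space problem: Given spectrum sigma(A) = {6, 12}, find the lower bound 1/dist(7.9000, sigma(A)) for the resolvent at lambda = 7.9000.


dist(7.9000, {6, 12}) = min(|7.9000 - 6|, |7.9000 - 12|)
= min(1.9000, 4.1000) = 1.9000
Resolvent bound = 1/1.9000 = 0.5263

0.5263


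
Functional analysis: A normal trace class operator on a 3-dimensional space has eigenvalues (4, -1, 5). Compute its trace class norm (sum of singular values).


For a normal operator, singular values equal |eigenvalues|.
Trace norm = sum |lambda_i| = 4 + 1 + 5
= 10

10


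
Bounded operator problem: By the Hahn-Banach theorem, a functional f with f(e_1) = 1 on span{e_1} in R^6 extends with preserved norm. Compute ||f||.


The norm of f is given by ||f|| = sup_{||x||=1} |f(x)|.
On span{e_1}, ||e_1|| = 1, so ||f|| = |f(e_1)| / ||e_1||
= |1| / 1 = 1.0000

1.0000


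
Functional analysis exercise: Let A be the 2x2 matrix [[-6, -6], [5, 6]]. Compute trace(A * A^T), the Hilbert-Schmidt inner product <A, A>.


trace(A * A^T) = sum of squares of all entries
= (-6)^2 + (-6)^2 + 5^2 + 6^2
= 36 + 36 + 25 + 36
= 133

133


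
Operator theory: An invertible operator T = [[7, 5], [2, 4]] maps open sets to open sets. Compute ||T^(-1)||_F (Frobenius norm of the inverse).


det(T) = 7*4 - 5*2 = 18
T^(-1) = (1/18) * [[4, -5], [-2, 7]] = [[0.2222, -0.2778], [-0.1111, 0.3889]]
||T^(-1)||_F^2 = 0.2222^2 + (-0.2778)^2 + (-0.1111)^2 + 0.3889^2 = 0.2901
||T^(-1)||_F = sqrt(0.2901) = 0.5386

0.5386


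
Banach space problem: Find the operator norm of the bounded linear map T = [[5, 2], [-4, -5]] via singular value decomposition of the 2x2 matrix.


A^T A = [[41, 30], [30, 29]]
trace(A^T A) = 70, det(A^T A) = 289
discriminant = 70^2 - 4*289 = 3744
Largest eigenvalue of A^T A = (trace + sqrt(disc))/2 = 65.5941
||T|| = sqrt(65.5941) = 8.0990

8.0990


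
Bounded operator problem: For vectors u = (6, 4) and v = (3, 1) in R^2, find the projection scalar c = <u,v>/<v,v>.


Computing <u,v> = 6*3 + 4*1 = 22
Computing <v,v> = 3^2 + 1^2 = 10
Projection coefficient = 22/10 = 2.2000

2.2000


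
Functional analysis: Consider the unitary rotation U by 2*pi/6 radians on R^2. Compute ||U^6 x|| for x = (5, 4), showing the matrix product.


U is a rotation by theta = 2*pi/6
U^6 = rotation by 6*theta = 12*pi/6 = 0*pi/6 (mod 2*pi)
cos(0*pi/6) = 1.0000, sin(0*pi/6) = 0.0000
U^6 x = (1.0000 * 5 - 0.0000 * 4, 0.0000 * 5 + 1.0000 * 4)
= (5.0000, 4.0000)
||U^6 x|| = sqrt(5.0000^2 + 4.0000^2) = sqrt(41.0000) = 6.4031

6.4031


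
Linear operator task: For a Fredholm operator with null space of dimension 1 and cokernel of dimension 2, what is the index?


The Fredholm index is defined as ind(T) = dim(ker T) - dim(coker T)
= 1 - 2
= -1

-1


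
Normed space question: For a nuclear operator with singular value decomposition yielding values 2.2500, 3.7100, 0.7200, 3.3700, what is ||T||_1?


The nuclear norm is the sum of all singular values.
||T||_1 = 2.2500 + 3.7100 + 0.7200 + 3.3700
= 10.0500

10.0500


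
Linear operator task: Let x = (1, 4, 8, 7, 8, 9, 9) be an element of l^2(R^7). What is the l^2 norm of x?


The l^2 norm = (sum |x_i|^2)^(1/2)
Sum of 2th powers = 1 + 16 + 64 + 49 + 64 + 81 + 81 = 356
||x||_2 = (356)^(1/2) = 18.8680

18.8680


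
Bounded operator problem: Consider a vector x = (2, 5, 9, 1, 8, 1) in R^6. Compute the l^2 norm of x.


The l^2 norm = (sum |x_i|^2)^(1/2)
Sum of 2th powers = 4 + 25 + 81 + 1 + 64 + 1 = 176
||x||_2 = (176)^(1/2) = 13.2665

13.2665


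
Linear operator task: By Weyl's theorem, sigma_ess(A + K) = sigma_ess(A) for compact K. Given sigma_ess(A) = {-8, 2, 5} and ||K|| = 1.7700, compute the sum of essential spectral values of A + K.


By Weyl's theorem, the essential spectrum is invariant under compact perturbations.
sigma_ess(A + K) = sigma_ess(A) = {-8, 2, 5}
Sum = -8 + 2 + 5 = -1

-1


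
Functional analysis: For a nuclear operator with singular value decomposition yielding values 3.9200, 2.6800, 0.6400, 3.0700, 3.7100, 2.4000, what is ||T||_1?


The nuclear norm is the sum of all singular values.
||T||_1 = 3.9200 + 2.6800 + 0.6400 + 3.0700 + 3.7100 + 2.4000
= 16.4200

16.4200


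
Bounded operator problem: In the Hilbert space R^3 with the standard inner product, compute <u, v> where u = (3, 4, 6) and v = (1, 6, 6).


Computing the standard inner product <u, v> = sum u_i * v_i
= 3*1 + 4*6 + 6*6
= 3 + 24 + 36
= 63

63


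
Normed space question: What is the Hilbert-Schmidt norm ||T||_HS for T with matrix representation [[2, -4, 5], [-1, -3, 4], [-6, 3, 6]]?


The Hilbert-Schmidt norm is sqrt(sum of squares of all entries).
Sum of squares = 2^2 + (-4)^2 + 5^2 + (-1)^2 + (-3)^2 + 4^2 + (-6)^2 + 3^2 + 6^2
= 4 + 16 + 25 + 1 + 9 + 16 + 36 + 9 + 36 = 152
||T||_HS = sqrt(152) = 12.3288

12.3288


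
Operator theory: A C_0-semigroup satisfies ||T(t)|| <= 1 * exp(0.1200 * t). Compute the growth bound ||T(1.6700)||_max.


||T(1.6700)|| <= 1 * exp(0.1200 * 1.6700)
= 1 * exp(0.2004)
= 1 * 1.2219
= 1.2219

1.2219


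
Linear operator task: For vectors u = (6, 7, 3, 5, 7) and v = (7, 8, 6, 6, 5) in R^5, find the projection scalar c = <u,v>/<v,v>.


Computing <u,v> = 6*7 + 7*8 + 3*6 + 5*6 + 7*5 = 181
Computing <v,v> = 7^2 + 8^2 + 6^2 + 6^2 + 5^2 = 210
Projection coefficient = 181/210 = 0.8619

0.8619


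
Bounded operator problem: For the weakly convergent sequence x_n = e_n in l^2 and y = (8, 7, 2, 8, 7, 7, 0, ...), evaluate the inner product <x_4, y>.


x_4 = e_4 is the standard basis vector with 1 in position 4.
<x_4, y> = y_4 = 8
As n -> infinity, <x_n, y> -> 0, confirming weak convergence of (x_n) to 0.

8


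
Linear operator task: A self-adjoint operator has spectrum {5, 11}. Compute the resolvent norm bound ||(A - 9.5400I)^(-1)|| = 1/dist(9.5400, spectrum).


dist(9.5400, {5, 11}) = min(|9.5400 - 5|, |9.5400 - 11|)
= min(4.5400, 1.4600) = 1.4600
Resolvent bound = 1/1.4600 = 0.6849

0.6849


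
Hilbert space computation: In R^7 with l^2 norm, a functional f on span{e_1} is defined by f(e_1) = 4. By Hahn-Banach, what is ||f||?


The norm of f is given by ||f|| = sup_{||x||=1} |f(x)|.
On span{e_1}, ||e_1|| = 1, so ||f|| = |f(e_1)| / ||e_1||
= |4| / 1 = 4.0000

4.0000


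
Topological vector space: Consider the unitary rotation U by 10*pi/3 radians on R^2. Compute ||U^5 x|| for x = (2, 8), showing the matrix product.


U is a rotation by theta = 10*pi/3
U^5 = rotation by 5*theta = 50*pi/3 = 2*pi/3 (mod 2*pi)
cos(2*pi/3) = -0.5000, sin(2*pi/3) = 0.8660
U^5 x = (-0.5000 * 2 - 0.8660 * 8, 0.8660 * 2 + -0.5000 * 8)
= (-7.9282, -2.2679)
||U^5 x|| = sqrt((-7.9282)^2 + (-2.2679)^2) = sqrt(68.0000) = 8.2462

8.2462


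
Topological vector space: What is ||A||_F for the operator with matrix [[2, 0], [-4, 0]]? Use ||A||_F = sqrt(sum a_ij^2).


||A||_F^2 = sum a_ij^2
= 2^2 + 0^2 + (-4)^2 + 0^2
= 4 + 0 + 16 + 0 = 20
||A||_F = sqrt(20) = 4.4721

4.4721


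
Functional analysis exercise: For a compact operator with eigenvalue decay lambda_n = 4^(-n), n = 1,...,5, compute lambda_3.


The eigenvalue formula gives lambda_3 = 1/4^3
= 1/64
= 0.0156

0.0156


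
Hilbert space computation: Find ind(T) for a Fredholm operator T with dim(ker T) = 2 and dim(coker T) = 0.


The Fredholm index is defined as ind(T) = dim(ker T) - dim(coker T)
= 2 - 0
= 2

2


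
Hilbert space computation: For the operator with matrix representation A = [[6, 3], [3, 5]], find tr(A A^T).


trace(A * A^T) = sum of squares of all entries
= 6^2 + 3^2 + 3^2 + 5^2
= 36 + 9 + 9 + 25
= 79

79


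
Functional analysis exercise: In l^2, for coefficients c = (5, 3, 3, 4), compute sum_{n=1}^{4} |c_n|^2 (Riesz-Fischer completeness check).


sum |c_n|^2 = 5^2 + 3^2 + 3^2 + 4^2
= 25 + 9 + 9 + 16
= 59

59


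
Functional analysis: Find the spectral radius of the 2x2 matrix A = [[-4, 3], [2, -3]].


For a 2x2 matrix, eigenvalues satisfy lambda^2 - (trace)*lambda + det = 0
trace = -4 + -3 = -7
det = -4*-3 - 3*2 = 6
discriminant = (-7)^2 - 4*(6) = 25
spectral radius = max |eigenvalue| = 6.0000

6.0000


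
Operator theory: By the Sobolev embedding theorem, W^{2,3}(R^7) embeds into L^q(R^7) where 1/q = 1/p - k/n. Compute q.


Using the Sobolev embedding formula: 1/q = 1/p - k/n
1/q = 1/3 - 2/7 = 1/21
q = 1/(1/21) = 21

21.0000


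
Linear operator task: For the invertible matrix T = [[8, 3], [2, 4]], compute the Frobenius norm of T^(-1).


det(T) = 8*4 - 3*2 = 26
T^(-1) = (1/26) * [[4, -3], [-2, 8]] = [[0.1538, -0.1154], [-0.0769, 0.3077]]
||T^(-1)||_F^2 = 0.1538^2 + (-0.1154)^2 + (-0.0769)^2 + 0.3077^2 = 0.1376
||T^(-1)||_F = sqrt(0.1376) = 0.3709

0.3709


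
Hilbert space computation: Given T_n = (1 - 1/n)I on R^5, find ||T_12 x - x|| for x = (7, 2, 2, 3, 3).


T_12 x - x = (1 - 1/12)x - x = -x/12
||x|| = sqrt(75) = 8.6603
||T_12 x - x|| = ||x||/12 = 8.6603/12 = 0.7217

0.7217


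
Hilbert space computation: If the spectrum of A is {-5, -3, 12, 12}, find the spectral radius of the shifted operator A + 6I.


Spectrum of A + 6I = {1, 3, 18, 18}
Spectral radius = max |lambda| over the shifted spectrum
= max(1, 3, 18, 18) = 18

18


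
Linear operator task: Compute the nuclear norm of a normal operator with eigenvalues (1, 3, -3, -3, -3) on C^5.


For a normal operator, singular values equal |eigenvalues|.
Trace norm = sum |lambda_i| = 1 + 3 + 3 + 3 + 3
= 13

13


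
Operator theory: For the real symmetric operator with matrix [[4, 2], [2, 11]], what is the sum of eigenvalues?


For a self-adjoint (symmetric) matrix, the eigenvalues are real.
The sum of eigenvalues equals the trace of the matrix.
trace = 4 + 11 = 15

15


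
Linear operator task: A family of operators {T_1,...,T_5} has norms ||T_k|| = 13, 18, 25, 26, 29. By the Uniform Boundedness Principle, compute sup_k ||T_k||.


By the Uniform Boundedness Principle, the supremum of norms is finite.
sup_k ||T_k|| = max(13, 18, 25, 26, 29) = 29

29


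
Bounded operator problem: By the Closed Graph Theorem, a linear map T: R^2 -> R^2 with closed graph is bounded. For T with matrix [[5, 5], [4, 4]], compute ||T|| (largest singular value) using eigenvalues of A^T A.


A^T A = [[41, 41], [41, 41]]
trace(A^T A) = 82, det(A^T A) = 0
discriminant = 82^2 - 4*0 = 6724
Largest eigenvalue of A^T A = (trace + sqrt(disc))/2 = 82.0000
||T|| = sqrt(82.0000) = 9.0554

9.0554


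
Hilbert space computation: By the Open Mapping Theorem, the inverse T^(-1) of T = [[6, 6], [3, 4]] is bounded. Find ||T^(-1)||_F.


det(T) = 6*4 - 6*3 = 6
T^(-1) = (1/6) * [[4, -6], [-3, 6]] = [[0.6667, -1.0000], [-0.5000, 1.0000]]
||T^(-1)||_F^2 = 0.6667^2 + (-1.0000)^2 + (-0.5000)^2 + 1.0000^2 = 2.6944
||T^(-1)||_F = sqrt(2.6944) = 1.6415

1.6415


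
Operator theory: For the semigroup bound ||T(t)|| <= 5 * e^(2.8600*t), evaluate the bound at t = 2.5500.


||T(2.5500)|| <= 5 * exp(2.8600 * 2.5500)
= 5 * exp(7.2930)
= 5 * 1469.9740
= 7349.8701

7349.8701


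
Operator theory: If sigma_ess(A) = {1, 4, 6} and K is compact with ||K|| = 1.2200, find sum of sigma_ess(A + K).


By Weyl's theorem, the essential spectrum is invariant under compact perturbations.
sigma_ess(A + K) = sigma_ess(A) = {1, 4, 6}
Sum = 1 + 4 + 6 = 11

11


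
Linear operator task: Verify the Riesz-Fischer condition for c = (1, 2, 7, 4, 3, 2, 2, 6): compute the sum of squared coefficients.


sum |c_n|^2 = 1^2 + 2^2 + 7^2 + 4^2 + 3^2 + 2^2 + 2^2 + 6^2
= 1 + 4 + 49 + 16 + 9 + 4 + 4 + 36
= 123

123


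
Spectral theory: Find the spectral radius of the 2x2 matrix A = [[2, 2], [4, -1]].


For a 2x2 matrix, eigenvalues satisfy lambda^2 - (trace)*lambda + det = 0
trace = 2 + -1 = 1
det = 2*-1 - 2*4 = -10
discriminant = 1^2 - 4*(-10) = 41
spectral radius = max |eigenvalue| = 3.7016

3.7016


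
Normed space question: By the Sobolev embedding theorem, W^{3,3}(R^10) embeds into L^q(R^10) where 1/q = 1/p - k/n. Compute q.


Using the Sobolev embedding formula: 1/q = 1/p - k/n
1/q = 1/3 - 3/10 = 1/30
q = 1/(1/30) = 30

30.0000


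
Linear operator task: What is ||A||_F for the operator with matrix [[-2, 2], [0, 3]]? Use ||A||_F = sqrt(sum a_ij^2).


||A||_F^2 = sum a_ij^2
= (-2)^2 + 2^2 + 0^2 + 3^2
= 4 + 4 + 0 + 9 = 17
||A||_F = sqrt(17) = 4.1231

4.1231


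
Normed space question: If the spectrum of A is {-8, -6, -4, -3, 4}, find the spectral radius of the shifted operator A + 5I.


Spectrum of A + 5I = {-3, -1, 1, 2, 9}
Spectral radius = max |lambda| over the shifted spectrum
= max(3, 1, 1, 2, 9) = 9

9


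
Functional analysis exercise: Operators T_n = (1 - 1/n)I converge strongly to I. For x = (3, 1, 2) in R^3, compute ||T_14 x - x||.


T_14 x - x = (1 - 1/14)x - x = -x/14
||x|| = sqrt(14) = 3.7417
||T_14 x - x|| = ||x||/14 = 3.7417/14 = 0.2673

0.2673


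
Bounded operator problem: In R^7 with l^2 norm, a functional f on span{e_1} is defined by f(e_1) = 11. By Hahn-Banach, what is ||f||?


The norm of f is given by ||f|| = sup_{||x||=1} |f(x)|.
On span{e_1}, ||e_1|| = 1, so ||f|| = |f(e_1)| / ||e_1||
= |11| / 1 = 11.0000

11.0000


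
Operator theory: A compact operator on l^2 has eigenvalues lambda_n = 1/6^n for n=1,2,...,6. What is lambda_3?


The eigenvalue formula gives lambda_3 = 1/6^3
= 1/216
= 0.0046

0.0046


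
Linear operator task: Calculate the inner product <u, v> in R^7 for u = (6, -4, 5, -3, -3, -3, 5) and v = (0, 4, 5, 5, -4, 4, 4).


Computing the standard inner product <u, v> = sum u_i * v_i
= 6*0 + -4*4 + 5*5 + -3*5 + -3*-4 + -3*4 + 5*4
= 0 + -16 + 25 + -15 + 12 + -12 + 20
= 14

14


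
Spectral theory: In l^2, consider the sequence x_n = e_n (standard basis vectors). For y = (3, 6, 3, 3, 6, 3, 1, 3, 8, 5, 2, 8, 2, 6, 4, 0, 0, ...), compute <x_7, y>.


x_7 = e_7 is the standard basis vector with 1 in position 7.
<x_7, y> = y_7 = 1
As n -> infinity, <x_n, y> -> 0, confirming weak convergence of (x_n) to 0.

1


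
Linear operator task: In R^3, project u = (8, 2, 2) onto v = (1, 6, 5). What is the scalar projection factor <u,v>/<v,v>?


Computing <u,v> = 8*1 + 2*6 + 2*5 = 30
Computing <v,v> = 1^2 + 6^2 + 5^2 = 62
Projection coefficient = 30/62 = 0.4839

0.4839


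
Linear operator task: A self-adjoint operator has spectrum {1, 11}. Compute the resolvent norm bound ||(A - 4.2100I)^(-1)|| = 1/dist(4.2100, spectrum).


dist(4.2100, {1, 11}) = min(|4.2100 - 1|, |4.2100 - 11|)
= min(3.2100, 6.7900) = 3.2100
Resolvent bound = 1/3.2100 = 0.3115

0.3115


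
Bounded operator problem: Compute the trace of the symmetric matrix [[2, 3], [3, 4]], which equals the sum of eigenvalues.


For a self-adjoint (symmetric) matrix, the eigenvalues are real.
The sum of eigenvalues equals the trace of the matrix.
trace = 2 + 4 = 6

6


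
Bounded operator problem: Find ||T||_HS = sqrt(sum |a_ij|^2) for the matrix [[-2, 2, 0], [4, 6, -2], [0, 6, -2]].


The Hilbert-Schmidt norm is sqrt(sum of squares of all entries).
Sum of squares = (-2)^2 + 2^2 + 0^2 + 4^2 + 6^2 + (-2)^2 + 0^2 + 6^2 + (-2)^2
= 4 + 4 + 0 + 16 + 36 + 4 + 0 + 36 + 4 = 104
||T||_HS = sqrt(104) = 10.1980

10.1980


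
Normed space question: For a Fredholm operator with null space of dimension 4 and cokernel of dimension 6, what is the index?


The Fredholm index is defined as ind(T) = dim(ker T) - dim(coker T)
= 4 - 6
= -2

-2


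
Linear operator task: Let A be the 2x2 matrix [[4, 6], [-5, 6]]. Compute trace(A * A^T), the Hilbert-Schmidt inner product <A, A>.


trace(A * A^T) = sum of squares of all entries
= 4^2 + 6^2 + (-5)^2 + 6^2
= 16 + 36 + 25 + 36
= 113

113


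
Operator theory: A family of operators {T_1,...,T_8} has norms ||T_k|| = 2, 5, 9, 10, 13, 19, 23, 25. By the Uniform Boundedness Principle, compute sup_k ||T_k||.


By the Uniform Boundedness Principle, the supremum of norms is finite.
sup_k ||T_k|| = max(2, 5, 9, 10, 13, 19, 23, 25) = 25

25


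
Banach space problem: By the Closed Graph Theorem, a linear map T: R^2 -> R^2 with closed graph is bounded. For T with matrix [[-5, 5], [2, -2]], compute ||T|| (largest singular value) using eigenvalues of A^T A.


A^T A = [[29, -29], [-29, 29]]
trace(A^T A) = 58, det(A^T A) = 0
discriminant = 58^2 - 4*0 = 3364
Largest eigenvalue of A^T A = (trace + sqrt(disc))/2 = 58.0000
||T|| = sqrt(58.0000) = 7.6158

7.6158


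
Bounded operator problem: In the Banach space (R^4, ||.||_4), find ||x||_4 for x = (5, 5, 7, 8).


The l^4 norm = (sum |x_i|^4)^(1/4)
Sum of 4th powers = 625 + 625 + 2401 + 4096 = 7747
||x||_4 = (7747)^(1/4) = 9.3817

9.3817


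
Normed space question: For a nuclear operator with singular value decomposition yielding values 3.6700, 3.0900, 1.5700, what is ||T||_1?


The nuclear norm is the sum of all singular values.
||T||_1 = 3.6700 + 3.0900 + 1.5700
= 8.3300

8.3300


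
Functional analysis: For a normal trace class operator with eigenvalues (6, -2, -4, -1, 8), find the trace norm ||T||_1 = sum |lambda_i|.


For a normal operator, singular values equal |eigenvalues|.
Trace norm = sum |lambda_i| = 6 + 2 + 4 + 1 + 8
= 21

21


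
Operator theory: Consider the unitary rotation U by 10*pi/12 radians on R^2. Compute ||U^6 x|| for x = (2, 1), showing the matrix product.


U is a rotation by theta = 10*pi/12
U^6 = rotation by 6*theta = 60*pi/12 = 12*pi/12 (mod 2*pi)
cos(12*pi/12) = -1.0000, sin(12*pi/12) = 0.0000
U^6 x = (-1.0000 * 2 - 0.0000 * 1, 0.0000 * 2 + -1.0000 * 1)
= (-2.0000, -1.0000)
||U^6 x|| = sqrt((-2.0000)^2 + (-1.0000)^2) = sqrt(5.0000) = 2.2361

2.2361


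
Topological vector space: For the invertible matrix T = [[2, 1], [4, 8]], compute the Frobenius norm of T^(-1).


det(T) = 2*8 - 1*4 = 12
T^(-1) = (1/12) * [[8, -1], [-4, 2]] = [[0.6667, -0.0833], [-0.3333, 0.1667]]
||T^(-1)||_F^2 = 0.6667^2 + (-0.0833)^2 + (-0.3333)^2 + 0.1667^2 = 0.5903
||T^(-1)||_F = sqrt(0.5903) = 0.7683

0.7683


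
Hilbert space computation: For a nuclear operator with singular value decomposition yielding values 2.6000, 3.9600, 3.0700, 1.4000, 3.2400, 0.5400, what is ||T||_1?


The nuclear norm is the sum of all singular values.
||T||_1 = 2.6000 + 3.9600 + 3.0700 + 1.4000 + 3.2400 + 0.5400
= 14.8100

14.8100


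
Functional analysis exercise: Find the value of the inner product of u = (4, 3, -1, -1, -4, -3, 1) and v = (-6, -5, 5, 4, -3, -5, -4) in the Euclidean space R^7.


Computing the standard inner product <u, v> = sum u_i * v_i
= 4*-6 + 3*-5 + -1*5 + -1*4 + -4*-3 + -3*-5 + 1*-4
= -24 + -15 + -5 + -4 + 12 + 15 + -4
= -25

-25


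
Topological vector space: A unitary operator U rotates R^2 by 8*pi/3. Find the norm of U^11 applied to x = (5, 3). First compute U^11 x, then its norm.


U is a rotation by theta = 8*pi/3
U^11 = rotation by 11*theta = 88*pi/3 = 4*pi/3 (mod 2*pi)
cos(4*pi/3) = -0.5000, sin(4*pi/3) = -0.8660
U^11 x = (-0.5000 * 5 - -0.8660 * 3, -0.8660 * 5 + -0.5000 * 3)
= (0.0981, -5.8301)
||U^11 x|| = sqrt(0.0981^2 + (-5.8301)^2) = sqrt(34.0000) = 5.8310

5.8310


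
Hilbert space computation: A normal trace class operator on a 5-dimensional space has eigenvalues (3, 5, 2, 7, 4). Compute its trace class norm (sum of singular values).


For a normal operator, singular values equal |eigenvalues|.
Trace norm = sum |lambda_i| = 3 + 5 + 2 + 7 + 4
= 21

21


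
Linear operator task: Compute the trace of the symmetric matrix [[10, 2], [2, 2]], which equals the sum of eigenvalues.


For a self-adjoint (symmetric) matrix, the eigenvalues are real.
The sum of eigenvalues equals the trace of the matrix.
trace = 10 + 2 = 12

12


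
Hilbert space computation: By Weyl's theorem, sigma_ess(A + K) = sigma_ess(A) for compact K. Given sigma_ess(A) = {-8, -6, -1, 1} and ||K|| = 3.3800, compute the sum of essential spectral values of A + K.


By Weyl's theorem, the essential spectrum is invariant under compact perturbations.
sigma_ess(A + K) = sigma_ess(A) = {-8, -6, -1, 1}
Sum = -8 + -6 + -1 + 1 = -14

-14


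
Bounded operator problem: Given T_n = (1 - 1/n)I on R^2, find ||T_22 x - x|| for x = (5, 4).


T_22 x - x = (1 - 1/22)x - x = -x/22
||x|| = sqrt(41) = 6.4031
||T_22 x - x|| = ||x||/22 = 6.4031/22 = 0.2911

0.2911


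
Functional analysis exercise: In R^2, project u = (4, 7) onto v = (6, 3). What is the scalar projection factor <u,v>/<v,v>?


Computing <u,v> = 4*6 + 7*3 = 45
Computing <v,v> = 6^2 + 3^2 = 45
Projection coefficient = 45/45 = 1.0000

1.0000


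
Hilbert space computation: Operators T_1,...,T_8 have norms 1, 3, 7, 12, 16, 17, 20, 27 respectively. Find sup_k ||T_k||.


By the Uniform Boundedness Principle, the supremum of norms is finite.
sup_k ||T_k|| = max(1, 3, 7, 12, 16, 17, 20, 27) = 27

27


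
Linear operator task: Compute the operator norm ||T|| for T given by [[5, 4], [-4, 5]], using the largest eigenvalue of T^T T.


A^T A = [[41, 0], [0, 41]]
trace(A^T A) = 82, det(A^T A) = 1681
discriminant = 82^2 - 4*1681 = 0
Largest eigenvalue of A^T A = (trace + sqrt(disc))/2 = 41.0000
||T|| = sqrt(41.0000) = 6.4031

6.4031


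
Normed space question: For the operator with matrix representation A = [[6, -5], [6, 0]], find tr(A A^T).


trace(A * A^T) = sum of squares of all entries
= 6^2 + (-5)^2 + 6^2 + 0^2
= 36 + 25 + 36 + 0
= 97

97


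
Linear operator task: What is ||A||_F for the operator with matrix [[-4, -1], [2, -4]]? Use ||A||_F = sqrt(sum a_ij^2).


||A||_F^2 = sum a_ij^2
= (-4)^2 + (-1)^2 + 2^2 + (-4)^2
= 16 + 1 + 4 + 16 = 37
||A||_F = sqrt(37) = 6.0828

6.0828


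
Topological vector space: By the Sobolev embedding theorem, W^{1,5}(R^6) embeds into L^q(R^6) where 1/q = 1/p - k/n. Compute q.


Using the Sobolev embedding formula: 1/q = 1/p - k/n
1/q = 1/5 - 1/6 = 1/30
q = 1/(1/30) = 30

30.0000


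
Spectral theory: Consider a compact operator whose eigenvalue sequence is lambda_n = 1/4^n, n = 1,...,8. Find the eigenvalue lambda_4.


The eigenvalue formula gives lambda_4 = 1/4^4
= 1/256
= 0.0039

0.0039


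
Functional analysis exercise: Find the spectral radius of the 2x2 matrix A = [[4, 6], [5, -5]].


For a 2x2 matrix, eigenvalues satisfy lambda^2 - (trace)*lambda + det = 0
trace = 4 + -5 = -1
det = 4*-5 - 6*5 = -50
discriminant = (-1)^2 - 4*(-50) = 201
spectral radius = max |eigenvalue| = 7.5887

7.5887


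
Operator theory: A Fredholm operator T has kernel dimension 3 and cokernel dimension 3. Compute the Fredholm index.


The Fredholm index is defined as ind(T) = dim(ker T) - dim(coker T)
= 3 - 3
= 0

0


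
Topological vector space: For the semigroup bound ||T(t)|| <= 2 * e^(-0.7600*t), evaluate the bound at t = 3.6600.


||T(3.6600)|| <= 2 * exp(-0.7600 * 3.6600)
= 2 * exp(-2.7816)
= 2 * 0.0619
= 0.1239

0.1239


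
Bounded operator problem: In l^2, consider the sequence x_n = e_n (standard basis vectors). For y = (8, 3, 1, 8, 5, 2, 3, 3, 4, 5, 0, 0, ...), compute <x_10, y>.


x_10 = e_10 is the standard basis vector with 1 in position 10.
<x_10, y> = y_10 = 5
As n -> infinity, <x_n, y> -> 0, confirming weak convergence of (x_n) to 0.

5


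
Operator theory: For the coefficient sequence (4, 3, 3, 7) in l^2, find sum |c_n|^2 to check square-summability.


sum |c_n|^2 = 4^2 + 3^2 + 3^2 + 7^2
= 16 + 9 + 9 + 49
= 83

83


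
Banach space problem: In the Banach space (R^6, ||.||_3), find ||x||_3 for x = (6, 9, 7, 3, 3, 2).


The l^3 norm = (sum |x_i|^3)^(1/3)
Sum of 3th powers = 216 + 729 + 343 + 27 + 27 + 8 = 1350
||x||_3 = (1350)^(1/3) = 11.0521

11.0521


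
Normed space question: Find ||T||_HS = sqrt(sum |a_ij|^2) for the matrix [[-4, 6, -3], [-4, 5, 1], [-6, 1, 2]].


The Hilbert-Schmidt norm is sqrt(sum of squares of all entries).
Sum of squares = (-4)^2 + 6^2 + (-3)^2 + (-4)^2 + 5^2 + 1^2 + (-6)^2 + 1^2 + 2^2
= 16 + 36 + 9 + 16 + 25 + 1 + 36 + 1 + 4 = 144
||T||_HS = sqrt(144) = 12.0000

12.0000


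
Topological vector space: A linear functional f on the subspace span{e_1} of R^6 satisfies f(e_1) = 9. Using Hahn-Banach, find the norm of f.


The norm of f is given by ||f|| = sup_{||x||=1} |f(x)|.
On span{e_1}, ||e_1|| = 1, so ||f|| = |f(e_1)| / ||e_1||
= |9| / 1 = 9.0000

9.0000


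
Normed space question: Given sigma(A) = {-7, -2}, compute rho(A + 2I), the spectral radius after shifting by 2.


Spectrum of A + 2I = {-5, 0}
Spectral radius = max |lambda| over the shifted spectrum
= max(5, 0) = 5

5


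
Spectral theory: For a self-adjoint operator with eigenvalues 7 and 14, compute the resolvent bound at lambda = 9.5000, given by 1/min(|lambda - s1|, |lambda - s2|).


dist(9.5000, {7, 14}) = min(|9.5000 - 7|, |9.5000 - 14|)
= min(2.5000, 4.5000) = 2.5000
Resolvent bound = 1/2.5000 = 0.4000

0.4000


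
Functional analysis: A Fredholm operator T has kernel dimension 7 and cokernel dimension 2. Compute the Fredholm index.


The Fredholm index is defined as ind(T) = dim(ker T) - dim(coker T)
= 7 - 2
= 5

5


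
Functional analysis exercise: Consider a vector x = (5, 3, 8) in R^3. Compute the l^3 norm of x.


The l^3 norm = (sum |x_i|^3)^(1/3)
Sum of 3th powers = 125 + 27 + 512 = 664
||x||_3 = (664)^(1/3) = 8.7241

8.7241


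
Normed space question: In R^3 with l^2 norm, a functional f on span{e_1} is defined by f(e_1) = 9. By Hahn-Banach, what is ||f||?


The norm of f is given by ||f|| = sup_{||x||=1} |f(x)|.
On span{e_1}, ||e_1|| = 1, so ||f|| = |f(e_1)| / ||e_1||
= |9| / 1 = 9.0000

9.0000


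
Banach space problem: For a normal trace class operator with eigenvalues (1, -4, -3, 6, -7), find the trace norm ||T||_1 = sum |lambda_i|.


For a normal operator, singular values equal |eigenvalues|.
Trace norm = sum |lambda_i| = 1 + 4 + 3 + 6 + 7
= 21

21


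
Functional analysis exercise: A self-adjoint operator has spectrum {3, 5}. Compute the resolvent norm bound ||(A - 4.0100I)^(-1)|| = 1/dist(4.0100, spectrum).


dist(4.0100, {3, 5}) = min(|4.0100 - 3|, |4.0100 - 5|)
= min(1.0100, 0.9900) = 0.9900
Resolvent bound = 1/0.9900 = 1.0101

1.0101


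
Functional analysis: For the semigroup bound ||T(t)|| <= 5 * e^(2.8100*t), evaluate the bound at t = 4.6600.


||T(4.6600)|| <= 5 * exp(2.8100 * 4.6600)
= 5 * exp(13.0946)
= 5 * 486309.2415
= 2.4315e+06

2.4315e+06


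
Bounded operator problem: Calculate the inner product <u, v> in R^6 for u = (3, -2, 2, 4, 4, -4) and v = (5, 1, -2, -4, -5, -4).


Computing the standard inner product <u, v> = sum u_i * v_i
= 3*5 + -2*1 + 2*-2 + 4*-4 + 4*-5 + -4*-4
= 15 + -2 + -4 + -16 + -20 + 16
= -11

-11


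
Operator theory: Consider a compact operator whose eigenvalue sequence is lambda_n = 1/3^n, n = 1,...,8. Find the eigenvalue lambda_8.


The eigenvalue formula gives lambda_8 = 1/3^8
= 1/6561
= 1.5242e-04

1.5242e-04


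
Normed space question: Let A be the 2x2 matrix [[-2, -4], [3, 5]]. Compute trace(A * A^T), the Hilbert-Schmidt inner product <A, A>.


trace(A * A^T) = sum of squares of all entries
= (-2)^2 + (-4)^2 + 3^2 + 5^2
= 4 + 16 + 9 + 25
= 54

54


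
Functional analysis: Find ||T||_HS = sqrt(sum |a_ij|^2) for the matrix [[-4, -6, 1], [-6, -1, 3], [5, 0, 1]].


The Hilbert-Schmidt norm is sqrt(sum of squares of all entries).
Sum of squares = (-4)^2 + (-6)^2 + 1^2 + (-6)^2 + (-1)^2 + 3^2 + 5^2 + 0^2 + 1^2
= 16 + 36 + 1 + 36 + 1 + 9 + 25 + 0 + 1 = 125
||T||_HS = sqrt(125) = 11.1803

11.1803


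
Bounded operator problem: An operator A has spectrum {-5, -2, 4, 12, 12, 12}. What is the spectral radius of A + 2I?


Spectrum of A + 2I = {-3, 0, 6, 14, 14, 14}
Spectral radius = max |lambda| over the shifted spectrum
= max(3, 0, 6, 14, 14, 14) = 14

14


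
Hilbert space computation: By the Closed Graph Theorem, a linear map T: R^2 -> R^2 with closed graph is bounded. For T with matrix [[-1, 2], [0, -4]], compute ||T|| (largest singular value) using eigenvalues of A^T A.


A^T A = [[1, -2], [-2, 20]]
trace(A^T A) = 21, det(A^T A) = 16
discriminant = 21^2 - 4*16 = 377
Largest eigenvalue of A^T A = (trace + sqrt(disc))/2 = 20.2082
||T|| = sqrt(20.2082) = 4.4954

4.4954


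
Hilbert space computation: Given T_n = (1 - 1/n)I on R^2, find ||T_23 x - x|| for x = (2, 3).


T_23 x - x = (1 - 1/23)x - x = -x/23
||x|| = sqrt(13) = 3.6056
||T_23 x - x|| = ||x||/23 = 3.6056/23 = 0.1568

0.1568


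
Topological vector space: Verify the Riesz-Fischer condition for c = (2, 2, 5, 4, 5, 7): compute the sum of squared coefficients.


sum |c_n|^2 = 2^2 + 2^2 + 5^2 + 4^2 + 5^2 + 7^2
= 4 + 4 + 25 + 16 + 25 + 49
= 123

123


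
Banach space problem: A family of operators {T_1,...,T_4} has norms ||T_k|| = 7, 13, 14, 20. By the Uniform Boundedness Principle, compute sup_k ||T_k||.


By the Uniform Boundedness Principle, the supremum of norms is finite.
sup_k ||T_k|| = max(7, 13, 14, 20) = 20

20


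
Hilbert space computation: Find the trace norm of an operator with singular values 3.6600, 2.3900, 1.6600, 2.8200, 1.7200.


The nuclear norm is the sum of all singular values.
||T||_1 = 3.6600 + 2.3900 + 1.6600 + 2.8200 + 1.7200
= 12.2500

12.2500


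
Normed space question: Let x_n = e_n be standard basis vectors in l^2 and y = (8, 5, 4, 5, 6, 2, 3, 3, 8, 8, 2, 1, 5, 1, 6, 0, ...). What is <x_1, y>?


x_1 = e_1 is the standard basis vector with 1 in position 1.
<x_1, y> = y_1 = 8
As n -> infinity, <x_n, y> -> 0, confirming weak convergence of (x_n) to 0.

8
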